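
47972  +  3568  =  51540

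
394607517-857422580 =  - 462815063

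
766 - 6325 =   -  5559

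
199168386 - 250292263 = - 51123877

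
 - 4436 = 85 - 4521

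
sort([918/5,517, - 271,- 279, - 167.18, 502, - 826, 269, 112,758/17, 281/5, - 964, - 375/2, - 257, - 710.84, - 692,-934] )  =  [ - 964, - 934, - 826, - 710.84 , - 692,  -  279, - 271,-257,-375/2, - 167.18,758/17,281/5,112 , 918/5,  269, 502, 517]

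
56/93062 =28/46531  =  0.00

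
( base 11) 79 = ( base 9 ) 105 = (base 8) 126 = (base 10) 86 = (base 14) 62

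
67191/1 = 67191=67191.00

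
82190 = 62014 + 20176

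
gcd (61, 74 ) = 1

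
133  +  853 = 986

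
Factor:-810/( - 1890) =3^1*7^( - 1 ) = 3/7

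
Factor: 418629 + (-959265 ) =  - 2^2 *3^1*45053^1 = - 540636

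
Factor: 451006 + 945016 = 1396022 = 2^1 * 101^1*6911^1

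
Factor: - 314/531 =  - 2^1*3^ ( - 2 )*59^( - 1 )*157^1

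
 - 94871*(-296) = 28081816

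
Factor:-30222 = -2^1*3^2*23^1*73^1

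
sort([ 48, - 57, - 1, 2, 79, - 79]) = [ - 79, - 57, - 1, 2 , 48,79]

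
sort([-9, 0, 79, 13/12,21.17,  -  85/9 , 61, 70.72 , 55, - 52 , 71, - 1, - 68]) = [ - 68, - 52, - 85/9,-9, - 1, 0 , 13/12,  21.17,55, 61, 70.72,  71,79 ] 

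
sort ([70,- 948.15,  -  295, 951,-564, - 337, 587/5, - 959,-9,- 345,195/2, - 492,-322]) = [  -  959 , -948.15, - 564, - 492, - 345, - 337, - 322, - 295 ,  -  9 , 70,195/2,587/5,951 ] 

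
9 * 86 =774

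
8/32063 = 8/32063=0.00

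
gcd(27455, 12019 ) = 17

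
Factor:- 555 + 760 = 5^1 * 41^1 = 205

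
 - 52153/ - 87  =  599 + 40/87 = 599.46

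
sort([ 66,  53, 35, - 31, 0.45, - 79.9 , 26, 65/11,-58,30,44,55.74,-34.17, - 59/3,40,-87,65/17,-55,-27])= [ - 87,  -  79.9, - 58, - 55, - 34.17, - 31, - 27,-59/3, 0.45, 65/17, 65/11,  26,30, 35,40, 44, 53, 55.74, 66]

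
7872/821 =7872/821 = 9.59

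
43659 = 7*6237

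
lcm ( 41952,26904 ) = 2475168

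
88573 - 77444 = 11129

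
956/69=13 + 59/69 = 13.86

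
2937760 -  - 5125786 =8063546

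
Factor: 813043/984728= 2^(  -  3 )*7^1*11^1*10559^1*123091^( - 1) 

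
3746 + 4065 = 7811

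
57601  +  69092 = 126693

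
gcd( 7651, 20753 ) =1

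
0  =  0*50745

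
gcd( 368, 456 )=8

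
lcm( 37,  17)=629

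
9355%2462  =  1969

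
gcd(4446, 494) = 494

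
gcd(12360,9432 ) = 24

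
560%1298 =560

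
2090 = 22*95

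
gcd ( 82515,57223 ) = 1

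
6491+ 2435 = 8926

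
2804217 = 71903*39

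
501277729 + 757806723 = 1259084452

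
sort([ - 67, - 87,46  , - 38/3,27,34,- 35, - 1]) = [ - 87,-67, - 35, - 38/3, - 1, 27,34, 46]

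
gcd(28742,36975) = 1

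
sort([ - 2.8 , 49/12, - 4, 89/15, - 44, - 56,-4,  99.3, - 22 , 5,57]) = [-56,-44,-22,  -  4, - 4, - 2.8,  49/12, 5, 89/15 , 57,99.3]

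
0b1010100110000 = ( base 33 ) 4WC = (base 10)5424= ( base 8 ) 12460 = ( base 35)4ey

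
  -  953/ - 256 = 3  +  185/256= 3.72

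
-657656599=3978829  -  661635428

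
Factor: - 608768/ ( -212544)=232/81= 2^3*3^ ( - 4)* 29^1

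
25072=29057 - 3985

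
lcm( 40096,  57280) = 400960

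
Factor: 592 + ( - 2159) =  - 1567^1 = - 1567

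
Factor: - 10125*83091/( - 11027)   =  3^5*5^3*11027^( - 1) * 27697^1 = 841296375/11027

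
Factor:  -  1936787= - 31^1*62477^1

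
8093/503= 8093/503 = 16.09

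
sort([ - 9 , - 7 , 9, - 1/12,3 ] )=[ - 9 , - 7, - 1/12,3, 9]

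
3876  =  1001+2875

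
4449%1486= 1477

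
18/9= 2=2.00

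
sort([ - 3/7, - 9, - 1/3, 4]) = [ - 9, - 3/7, - 1/3, 4 ]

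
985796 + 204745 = 1190541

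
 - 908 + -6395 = - 7303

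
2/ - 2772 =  - 1 + 1385/1386 = -0.00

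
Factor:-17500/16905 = - 500/483 = - 2^2*3^(- 1)*5^3*7^( -1 )*23^(- 1)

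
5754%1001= 749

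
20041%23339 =20041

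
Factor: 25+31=56= 2^3*7^1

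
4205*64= 269120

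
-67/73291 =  - 67/73291=-  0.00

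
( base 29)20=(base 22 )2E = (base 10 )58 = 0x3A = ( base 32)1Q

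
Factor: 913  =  11^1*83^1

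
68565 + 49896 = 118461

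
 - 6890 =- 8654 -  - 1764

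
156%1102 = 156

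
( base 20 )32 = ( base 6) 142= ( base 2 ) 111110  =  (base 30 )22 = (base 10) 62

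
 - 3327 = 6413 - 9740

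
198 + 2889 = 3087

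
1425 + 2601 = 4026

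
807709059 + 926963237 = 1734672296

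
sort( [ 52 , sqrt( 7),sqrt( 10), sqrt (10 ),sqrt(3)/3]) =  [ sqrt(3 ) /3, sqrt(7 ), sqrt( 10), sqrt(10),  52]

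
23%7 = 2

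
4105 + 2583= 6688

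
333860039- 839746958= - 505886919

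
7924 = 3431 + 4493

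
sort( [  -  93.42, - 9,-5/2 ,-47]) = [ - 93.42, - 47, - 9, -5/2]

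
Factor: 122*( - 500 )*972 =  - 2^5*3^5*5^3*61^1 = - 59292000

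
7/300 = 7/300 = 0.02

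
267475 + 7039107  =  7306582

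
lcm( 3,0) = 0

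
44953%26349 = 18604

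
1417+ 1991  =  3408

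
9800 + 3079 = 12879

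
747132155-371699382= 375432773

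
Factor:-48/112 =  - 3^1 * 7^( - 1) = -3/7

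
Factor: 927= 3^2*103^1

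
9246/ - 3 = -3082 + 0/1 =- 3082.00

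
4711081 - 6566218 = -1855137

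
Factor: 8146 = 2^1*4073^1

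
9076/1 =9076= 9076.00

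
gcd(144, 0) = 144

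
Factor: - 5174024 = - 2^3 *31^2*673^1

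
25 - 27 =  - 2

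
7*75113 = 525791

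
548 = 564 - 16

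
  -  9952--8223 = -1729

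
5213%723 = 152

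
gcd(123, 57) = 3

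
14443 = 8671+5772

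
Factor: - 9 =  - 3^2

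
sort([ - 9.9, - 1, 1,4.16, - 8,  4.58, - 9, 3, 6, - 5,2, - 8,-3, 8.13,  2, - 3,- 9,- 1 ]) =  [ - 9.9, - 9, - 9,-8,- 8,-5, -3, - 3, - 1, - 1,1, 2, 2,3, 4.16 , 4.58, 6, 8.13] 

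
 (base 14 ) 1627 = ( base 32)3rj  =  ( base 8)7563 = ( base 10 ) 3955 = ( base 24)6kj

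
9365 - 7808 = 1557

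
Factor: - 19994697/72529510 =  - 2^(-1) * 3^2*5^(-1)*67^( - 1)*103^( - 1 ) * 1051^(-1) * 2221633^1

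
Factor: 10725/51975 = 13/63=3^(-2 )*7^( - 1)*13^1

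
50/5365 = 10/1073 = 0.01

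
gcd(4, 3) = 1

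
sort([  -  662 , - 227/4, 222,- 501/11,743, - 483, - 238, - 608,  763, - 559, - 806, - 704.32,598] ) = [ - 806, - 704.32,-662, -608,-559,-483, - 238,-227/4, - 501/11,  222,598, 743,763]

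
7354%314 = 132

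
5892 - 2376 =3516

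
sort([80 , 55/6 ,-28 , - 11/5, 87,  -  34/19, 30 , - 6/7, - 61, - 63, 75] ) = [- 63, - 61, - 28, - 11/5,- 34/19,  -  6/7,55/6, 30, 75 , 80,  87]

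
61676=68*907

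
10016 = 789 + 9227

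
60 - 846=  - 786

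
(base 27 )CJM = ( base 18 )1ABD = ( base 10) 9283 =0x2443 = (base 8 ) 22103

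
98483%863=101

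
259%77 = 28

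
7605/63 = 120+5/7 =120.71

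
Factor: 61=61^1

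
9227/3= 3075 + 2/3 = 3075.67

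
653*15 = 9795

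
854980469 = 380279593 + 474700876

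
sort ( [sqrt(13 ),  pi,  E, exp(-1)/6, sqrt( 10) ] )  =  [ exp( - 1) /6, E , pi, sqrt(10),  sqrt( 13)]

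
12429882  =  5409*2298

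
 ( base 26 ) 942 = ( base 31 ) 6DL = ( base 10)6190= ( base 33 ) 5MJ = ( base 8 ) 14056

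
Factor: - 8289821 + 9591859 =1302038=2^1*651019^1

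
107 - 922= - 815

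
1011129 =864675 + 146454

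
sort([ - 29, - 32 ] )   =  [ -32, - 29] 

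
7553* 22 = 166166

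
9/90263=9/90263 = 0.00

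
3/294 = 1/98 =0.01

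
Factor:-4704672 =-2^5 *3^1*7^1*7001^1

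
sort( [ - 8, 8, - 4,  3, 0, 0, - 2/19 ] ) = [ - 8, - 4, - 2/19, 0, 0,  3, 8 ] 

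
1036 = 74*14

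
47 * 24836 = 1167292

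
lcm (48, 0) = 0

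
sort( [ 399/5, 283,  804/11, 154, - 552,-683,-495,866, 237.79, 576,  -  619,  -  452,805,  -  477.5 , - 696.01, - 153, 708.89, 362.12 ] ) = [ - 696.01,-683, - 619, - 552, - 495, - 477.5,-452, - 153,804/11, 399/5,154,237.79, 283,  362.12, 576, 708.89,805, 866] 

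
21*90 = 1890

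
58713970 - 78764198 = -20050228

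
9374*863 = 8089762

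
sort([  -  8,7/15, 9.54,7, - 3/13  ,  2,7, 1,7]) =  [ - 8, - 3/13, 7/15,  1, 2, 7, 7,7, 9.54]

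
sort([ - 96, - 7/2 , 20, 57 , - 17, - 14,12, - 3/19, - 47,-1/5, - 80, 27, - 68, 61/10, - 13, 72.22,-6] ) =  [ - 96, - 80, - 68, - 47, - 17, - 14, - 13,-6, - 7/2,- 1/5, - 3/19,61/10, 12,20, 27,57, 72.22] 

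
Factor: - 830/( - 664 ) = 2^( - 2 )*5^1 = 5/4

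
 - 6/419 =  - 1 + 413/419 = -0.01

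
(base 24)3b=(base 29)2P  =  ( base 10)83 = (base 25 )38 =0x53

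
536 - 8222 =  -7686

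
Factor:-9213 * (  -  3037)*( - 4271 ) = -3^1*37^1*83^1 * 3037^1*4271^1 = - 119502071751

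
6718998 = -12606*( - 533)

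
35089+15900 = 50989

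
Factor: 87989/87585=3^( - 1 )*5^ (  -  1)*11^1*19^1*421^1*5839^ (  -  1 )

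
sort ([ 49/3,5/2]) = [ 5/2,49/3 ]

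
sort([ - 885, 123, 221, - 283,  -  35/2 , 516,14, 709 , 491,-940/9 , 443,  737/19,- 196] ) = [ - 885, - 283, - 196 ,  -  940/9, - 35/2,14,  737/19, 123, 221, 443,491,516,709 ] 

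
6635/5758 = 1+877/5758 = 1.15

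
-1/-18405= 1/18405 = 0.00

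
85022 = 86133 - 1111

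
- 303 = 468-771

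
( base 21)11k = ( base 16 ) 1e2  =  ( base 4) 13202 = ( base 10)482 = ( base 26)ie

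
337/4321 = 337/4321 = 0.08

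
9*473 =4257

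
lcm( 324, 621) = 7452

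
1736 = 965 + 771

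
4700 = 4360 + 340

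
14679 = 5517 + 9162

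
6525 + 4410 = 10935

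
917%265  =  122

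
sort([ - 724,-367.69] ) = [-724,-367.69 ] 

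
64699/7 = 64699/7 =9242.71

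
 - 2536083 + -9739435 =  - 12275518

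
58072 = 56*1037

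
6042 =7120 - 1078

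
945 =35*27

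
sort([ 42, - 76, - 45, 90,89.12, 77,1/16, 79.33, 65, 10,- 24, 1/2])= [ - 76, - 45, - 24,1/16,1/2, 10,42, 65, 77,79.33, 89.12,90]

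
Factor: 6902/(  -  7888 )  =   - 2^( -3)  *7^1 = - 7/8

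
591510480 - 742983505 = -151473025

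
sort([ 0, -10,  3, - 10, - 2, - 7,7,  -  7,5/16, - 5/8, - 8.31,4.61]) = [ - 10,- 10,-8.31, - 7, - 7, - 2,-5/8,0,5/16, 3,4.61,7 ]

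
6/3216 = 1/536 = 0.00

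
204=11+193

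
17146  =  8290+8856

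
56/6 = 28/3 = 9.33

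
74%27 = 20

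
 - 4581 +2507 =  - 2074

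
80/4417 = 80/4417 = 0.02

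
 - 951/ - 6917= 951/6917 =0.14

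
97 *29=2813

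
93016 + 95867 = 188883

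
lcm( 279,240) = 22320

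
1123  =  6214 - 5091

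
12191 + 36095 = 48286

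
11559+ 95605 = 107164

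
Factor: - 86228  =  -2^2*21557^1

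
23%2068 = 23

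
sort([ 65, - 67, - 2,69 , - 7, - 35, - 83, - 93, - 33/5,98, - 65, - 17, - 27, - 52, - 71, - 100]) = [ - 100, - 93,-83, - 71, - 67,-65,-52, - 35, -27 , - 17, - 7,-33/5, - 2, 65, 69 , 98 ] 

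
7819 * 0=0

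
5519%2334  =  851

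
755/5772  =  755/5772 =0.13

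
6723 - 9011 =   -  2288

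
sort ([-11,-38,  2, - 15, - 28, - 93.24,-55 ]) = [ - 93.24, - 55, - 38, - 28,  -  15, - 11,2]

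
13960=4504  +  9456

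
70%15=10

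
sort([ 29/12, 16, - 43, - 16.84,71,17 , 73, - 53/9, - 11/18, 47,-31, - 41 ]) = [-43, - 41, - 31, - 16.84, - 53/9, - 11/18,29/12,16,17,  47, 71, 73]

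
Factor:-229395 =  - 3^1*5^1 * 41^1*373^1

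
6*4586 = 27516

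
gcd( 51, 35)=1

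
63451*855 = 54250605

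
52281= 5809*9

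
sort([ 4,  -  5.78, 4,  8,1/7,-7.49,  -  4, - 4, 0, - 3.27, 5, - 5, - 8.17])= [ - 8.17 , - 7.49,-5.78, - 5, - 4, - 4, - 3.27, 0 , 1/7,  4, 4, 5,8]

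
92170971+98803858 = 190974829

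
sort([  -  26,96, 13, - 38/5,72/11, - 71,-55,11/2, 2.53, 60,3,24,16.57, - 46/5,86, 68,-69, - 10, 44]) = [ - 71 , - 69 ,  -  55,  -  26,-10, - 46/5,-38/5, 2.53, 3,11/2,72/11,13,16.57,24, 44, 60,68,86,96]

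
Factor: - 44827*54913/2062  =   - 2461585051/2062  =  - 2^(-1) * 23^1*89^1 * 617^1*1031^( - 1)*1949^1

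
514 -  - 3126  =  3640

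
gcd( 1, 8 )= 1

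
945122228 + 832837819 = 1777960047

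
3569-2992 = 577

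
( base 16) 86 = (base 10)134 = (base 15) 8E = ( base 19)71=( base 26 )54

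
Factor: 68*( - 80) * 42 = -2^7*3^1 * 5^1*7^1*17^1=-228480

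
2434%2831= 2434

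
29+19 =48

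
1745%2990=1745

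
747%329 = 89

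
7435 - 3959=3476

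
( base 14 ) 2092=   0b1010111110000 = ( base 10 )5616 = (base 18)h60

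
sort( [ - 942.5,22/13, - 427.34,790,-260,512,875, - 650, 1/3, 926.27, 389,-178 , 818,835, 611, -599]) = [  -  942.5, -650,  -  599,-427.34, -260,-178, 1/3,22/13, 389,512 , 611, 790, 818, 835,875, 926.27 ]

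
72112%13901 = 2607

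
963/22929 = 321/7643 = 0.04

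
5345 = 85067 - 79722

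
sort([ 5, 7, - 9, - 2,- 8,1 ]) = [ - 9, - 8, - 2,1,5,7 ]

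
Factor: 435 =3^1*5^1*29^1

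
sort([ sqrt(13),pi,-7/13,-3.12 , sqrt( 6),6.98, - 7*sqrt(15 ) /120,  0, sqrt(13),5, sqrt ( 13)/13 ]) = [ - 3.12, - 7/13, - 7 * sqrt(15)/120, 0, sqrt(13) /13, sqrt( 6), pi, sqrt(13),sqrt(13 ), 5 , 6.98]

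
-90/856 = -1 + 383/428 = -0.11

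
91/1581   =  91/1581 = 0.06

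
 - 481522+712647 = 231125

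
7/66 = 7/66 = 0.11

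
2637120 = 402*6560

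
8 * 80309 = 642472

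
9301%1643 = 1086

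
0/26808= 0 = 0.00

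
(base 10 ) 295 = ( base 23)cj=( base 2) 100100111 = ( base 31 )9g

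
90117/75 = 30039/25 = 1201.56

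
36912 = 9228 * 4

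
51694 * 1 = 51694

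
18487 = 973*19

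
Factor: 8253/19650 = 2^(  -  1)*3^1*5^( - 2 )*7^1 = 21/50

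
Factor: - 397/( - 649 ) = 11^( - 1 ) * 59^( - 1)*397^1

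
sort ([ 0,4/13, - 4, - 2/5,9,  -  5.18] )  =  [ - 5.18, - 4, - 2/5, 0,4/13, 9]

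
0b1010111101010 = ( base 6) 41550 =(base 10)5610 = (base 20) E0A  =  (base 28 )74A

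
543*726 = 394218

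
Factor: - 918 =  - 2^1*3^3*17^1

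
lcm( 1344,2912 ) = 17472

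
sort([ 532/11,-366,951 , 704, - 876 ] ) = [ - 876,-366 , 532/11, 704, 951] 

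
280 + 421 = 701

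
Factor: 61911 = 3^3*2293^1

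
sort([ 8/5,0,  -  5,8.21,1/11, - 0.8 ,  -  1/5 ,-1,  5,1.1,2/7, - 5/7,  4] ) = [ - 5, - 1, - 0.8,  -  5/7, - 1/5,  0,  1/11,2/7,1.1,  8/5,  4, 5,8.21 ] 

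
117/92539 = 117/92539 = 0.00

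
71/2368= 71/2368  =  0.03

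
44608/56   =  796 + 4/7 = 796.57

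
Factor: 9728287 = 23^1 * 422969^1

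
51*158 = 8058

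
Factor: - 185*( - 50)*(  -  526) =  - 4865500=-2^2*5^3*37^1*263^1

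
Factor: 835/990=2^( - 1)*3^( - 2)*11^ ( - 1) *167^1 =167/198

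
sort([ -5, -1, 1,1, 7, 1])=[  -  5,-1, 1,1, 1,  7]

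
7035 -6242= 793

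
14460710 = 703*20570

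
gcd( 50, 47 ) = 1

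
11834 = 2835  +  8999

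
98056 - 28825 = 69231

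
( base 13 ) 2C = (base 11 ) 35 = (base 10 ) 38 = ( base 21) 1H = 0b100110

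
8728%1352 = 616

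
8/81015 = 8/81015 =0.00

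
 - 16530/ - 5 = 3306 + 0/1 = 3306.00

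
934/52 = 17 + 25/26 = 17.96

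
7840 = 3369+4471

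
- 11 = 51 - 62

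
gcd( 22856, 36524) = 4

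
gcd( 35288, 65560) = 88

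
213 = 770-557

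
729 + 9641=10370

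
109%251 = 109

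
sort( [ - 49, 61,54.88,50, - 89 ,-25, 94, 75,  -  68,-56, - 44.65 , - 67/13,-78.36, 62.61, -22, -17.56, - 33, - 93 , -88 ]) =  [ - 93, - 89, - 88,-78.36,  -  68,-56, - 49, - 44.65, - 33, - 25, -22,  -  17.56, - 67/13,50,54.88,61,62.61, 75, 94] 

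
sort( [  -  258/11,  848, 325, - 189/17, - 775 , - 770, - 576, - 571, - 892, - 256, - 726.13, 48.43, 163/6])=[ - 892,- 775, - 770, - 726.13, - 576, - 571, - 256, - 258/11, - 189/17,163/6, 48.43, 325, 848 ]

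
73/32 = 73/32  =  2.28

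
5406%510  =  306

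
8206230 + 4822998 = 13029228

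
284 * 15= 4260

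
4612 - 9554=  - 4942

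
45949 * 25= 1148725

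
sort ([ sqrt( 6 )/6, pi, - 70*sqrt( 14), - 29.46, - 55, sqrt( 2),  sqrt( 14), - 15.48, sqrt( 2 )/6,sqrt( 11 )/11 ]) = [ - 70*sqrt( 14), - 55, - 29.46,- 15.48, sqrt( 2 ) /6, sqrt( 11 ) /11, sqrt( 6) /6, sqrt( 2) , pi,  sqrt( 14) ] 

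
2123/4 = 530 + 3/4 = 530.75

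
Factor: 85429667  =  5737^1 * 14891^1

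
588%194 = 6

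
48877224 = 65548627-16671403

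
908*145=131660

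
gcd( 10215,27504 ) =9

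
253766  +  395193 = 648959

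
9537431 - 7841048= 1696383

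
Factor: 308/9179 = 2^2*7^1 * 11^1*67^(- 1)*137^(-1)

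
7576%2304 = 664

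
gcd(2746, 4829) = 1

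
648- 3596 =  - 2948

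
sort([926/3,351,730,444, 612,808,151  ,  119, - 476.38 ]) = [ - 476.38,  119,  151, 926/3 , 351,444, 612,  730 , 808] 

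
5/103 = 5/103 = 0.05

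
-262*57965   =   - 15186830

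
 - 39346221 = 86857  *( - 453)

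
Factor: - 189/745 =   -  3^3*5^( - 1)*7^1* 149^( - 1)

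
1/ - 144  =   - 1/144 = - 0.01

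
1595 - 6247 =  - 4652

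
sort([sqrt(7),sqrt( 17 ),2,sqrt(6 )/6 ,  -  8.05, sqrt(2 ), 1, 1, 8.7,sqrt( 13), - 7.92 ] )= [ - 8.05, - 7.92,sqrt(6 ) /6, 1 , 1,sqrt(2 ),2,sqrt(7), sqrt( 13),sqrt (17 ),8.7 ]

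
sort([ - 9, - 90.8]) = [ - 90.8, - 9] 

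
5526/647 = 5526/647 = 8.54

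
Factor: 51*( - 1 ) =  - 51 = - 3^1*17^1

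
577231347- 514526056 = 62705291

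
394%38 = 14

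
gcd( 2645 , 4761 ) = 529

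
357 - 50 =307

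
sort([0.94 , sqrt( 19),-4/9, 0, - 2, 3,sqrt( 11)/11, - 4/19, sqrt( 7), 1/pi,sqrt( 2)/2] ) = [ - 2, - 4/9, - 4/19, 0,sqrt( 11 )/11, 1/pi,sqrt(2 ) /2,  0.94,  sqrt(7), 3,  sqrt( 19)]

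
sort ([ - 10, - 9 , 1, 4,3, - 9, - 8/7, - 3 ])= [ - 10, - 9,  -  9, - 3, - 8/7,1,3 , 4]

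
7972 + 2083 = 10055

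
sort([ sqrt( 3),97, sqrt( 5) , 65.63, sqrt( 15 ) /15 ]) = [sqrt( 15)/15,sqrt ( 3),sqrt (5),65.63,97 ] 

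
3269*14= 45766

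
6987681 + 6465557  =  13453238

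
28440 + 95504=123944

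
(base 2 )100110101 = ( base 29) AJ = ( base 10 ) 309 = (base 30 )a9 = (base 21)EF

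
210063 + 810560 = 1020623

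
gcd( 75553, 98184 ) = 1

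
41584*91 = 3784144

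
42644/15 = 2842 + 14/15 = 2842.93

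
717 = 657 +60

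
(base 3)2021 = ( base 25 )2b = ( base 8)75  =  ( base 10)61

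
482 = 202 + 280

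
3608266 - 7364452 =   -  3756186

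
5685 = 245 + 5440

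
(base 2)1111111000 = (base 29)161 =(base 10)1016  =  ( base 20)2AG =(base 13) 602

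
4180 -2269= 1911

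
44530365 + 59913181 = 104443546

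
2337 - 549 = 1788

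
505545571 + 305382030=810927601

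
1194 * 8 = 9552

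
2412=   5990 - 3578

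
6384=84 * 76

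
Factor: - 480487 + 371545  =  -2^1*3^1*67^1*271^1= - 108942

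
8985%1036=697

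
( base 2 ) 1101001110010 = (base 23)ci8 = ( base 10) 6770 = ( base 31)71C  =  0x1A72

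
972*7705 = 7489260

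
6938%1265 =613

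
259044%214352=44692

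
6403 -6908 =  -505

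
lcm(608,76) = 608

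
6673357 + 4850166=11523523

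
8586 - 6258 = 2328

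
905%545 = 360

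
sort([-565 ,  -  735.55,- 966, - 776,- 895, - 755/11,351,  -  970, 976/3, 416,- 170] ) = [ - 970, - 966,  -  895,-776, - 735.55, - 565,- 170,  -  755/11,976/3, 351, 416 ] 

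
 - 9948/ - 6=1658 + 0/1 = 1658.00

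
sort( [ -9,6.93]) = [-9, 6.93]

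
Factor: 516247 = 516247^1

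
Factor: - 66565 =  - 5^1  *  13313^1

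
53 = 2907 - 2854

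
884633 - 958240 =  - 73607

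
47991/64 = 47991/64 = 749.86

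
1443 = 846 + 597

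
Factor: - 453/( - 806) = 2^( - 1) * 3^1 * 13^(-1 ) * 31^( - 1 )*151^1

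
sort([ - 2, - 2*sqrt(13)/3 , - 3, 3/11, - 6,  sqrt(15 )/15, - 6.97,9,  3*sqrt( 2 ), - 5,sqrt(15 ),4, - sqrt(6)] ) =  [ - 6.97, - 6, - 5,-3, - sqrt(6), - 2*sqrt(13)/3, - 2, sqrt(15 )/15 , 3/11 , sqrt( 15), 4 , 3*sqrt( 2),9] 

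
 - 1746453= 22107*(-79 )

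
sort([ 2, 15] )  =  [ 2,15 ]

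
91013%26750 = 10763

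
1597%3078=1597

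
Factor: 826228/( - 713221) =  - 2^2*13^1 * 53^( - 1)*13457^( - 1)*15889^1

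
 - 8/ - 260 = 2/65 = 0.03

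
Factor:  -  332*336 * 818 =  - 2^7 * 3^1 * 7^1*83^1*409^1 = - 91249536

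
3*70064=210192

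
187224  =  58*3228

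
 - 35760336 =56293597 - 92053933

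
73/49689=73/49689 = 0.00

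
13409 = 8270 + 5139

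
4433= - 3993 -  - 8426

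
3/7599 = 1/2533 = 0.00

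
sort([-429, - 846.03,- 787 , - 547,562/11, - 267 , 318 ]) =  [ - 846.03, - 787,  -  547, - 429, - 267,  562/11, 318 ]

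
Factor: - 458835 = - 3^1*5^1*13^2*181^1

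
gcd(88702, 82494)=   2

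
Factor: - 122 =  - 2^1*61^1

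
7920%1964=64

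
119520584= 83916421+35604163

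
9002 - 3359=5643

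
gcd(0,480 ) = 480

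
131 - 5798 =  - 5667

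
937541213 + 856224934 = 1793766147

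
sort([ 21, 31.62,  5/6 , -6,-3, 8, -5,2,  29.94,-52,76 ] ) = [ -52, - 6, - 5 , - 3, 5/6, 2,8, 21,29.94,31.62,76]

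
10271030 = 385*26678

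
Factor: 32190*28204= 907886760=2^3*3^1*5^1*11^1*29^1*37^1*641^1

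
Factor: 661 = 661^1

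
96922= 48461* 2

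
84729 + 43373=128102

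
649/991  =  649/991 = 0.65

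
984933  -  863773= 121160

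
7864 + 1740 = 9604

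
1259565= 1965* 641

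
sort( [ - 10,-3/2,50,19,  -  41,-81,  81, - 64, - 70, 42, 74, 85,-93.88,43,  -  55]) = [ - 93.88, - 81, - 70, - 64 ,-55, -41, - 10, - 3/2, 19,42, 43, 50, 74,81,  85]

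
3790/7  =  3790/7  =  541.43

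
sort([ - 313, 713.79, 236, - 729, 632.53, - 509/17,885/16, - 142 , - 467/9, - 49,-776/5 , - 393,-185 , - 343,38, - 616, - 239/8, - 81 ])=[ - 729, - 616, - 393, - 343  ,-313,  -  185, - 776/5,-142,-81, - 467/9,-49, -509/17, - 239/8, 38,  885/16,236,632.53, 713.79 ] 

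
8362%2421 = 1099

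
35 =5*7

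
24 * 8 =192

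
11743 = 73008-61265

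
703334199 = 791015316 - 87681117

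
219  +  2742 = 2961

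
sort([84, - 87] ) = [ - 87 , 84 ] 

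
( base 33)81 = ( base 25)AF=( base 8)411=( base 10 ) 265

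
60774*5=303870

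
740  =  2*370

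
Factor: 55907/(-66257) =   -  37^1*59^(-1 )* 1123^( -1 ) * 1511^1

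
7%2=1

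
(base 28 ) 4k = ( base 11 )110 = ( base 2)10000100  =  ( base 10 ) 132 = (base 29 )4g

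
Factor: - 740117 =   -  7^1*23^1*4597^1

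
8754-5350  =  3404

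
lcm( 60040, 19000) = 1501000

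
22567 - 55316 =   -  32749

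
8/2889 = 8/2889= 0.00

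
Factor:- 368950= - 2^1 * 5^2*47^1*157^1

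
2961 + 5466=8427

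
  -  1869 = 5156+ - 7025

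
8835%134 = 125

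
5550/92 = 60 + 15/46 =60.33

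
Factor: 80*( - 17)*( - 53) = 2^4*5^1 * 17^1*53^1 = 72080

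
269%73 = 50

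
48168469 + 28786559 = 76955028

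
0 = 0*6793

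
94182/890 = 105 + 366/445 = 105.82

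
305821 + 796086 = 1101907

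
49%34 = 15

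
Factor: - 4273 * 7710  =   - 2^1 * 3^1*5^1*257^1  *4273^1  =  - 32944830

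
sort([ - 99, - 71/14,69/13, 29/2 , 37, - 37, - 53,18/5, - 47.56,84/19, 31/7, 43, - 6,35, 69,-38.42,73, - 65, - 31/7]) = [ - 99, - 65, - 53,-47.56, - 38.42, - 37, -6, - 71/14, - 31/7, 18/5, 84/19, 31/7,69/13,29/2,35, 37, 43, 69,73]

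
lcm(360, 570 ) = 6840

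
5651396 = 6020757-369361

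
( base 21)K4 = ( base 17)17G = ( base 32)d8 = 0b110101000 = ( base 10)424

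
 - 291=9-300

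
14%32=14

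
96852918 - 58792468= 38060450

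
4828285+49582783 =54411068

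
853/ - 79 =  - 11 + 16/79 = -10.80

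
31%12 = 7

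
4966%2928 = 2038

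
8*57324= 458592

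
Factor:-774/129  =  - 6  =  -  2^1*3^1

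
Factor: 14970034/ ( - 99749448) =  - 7485017/49874724= - 2^( - 2)*3^( - 3)*1117^1*6701^1 * 461803^( - 1 )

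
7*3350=23450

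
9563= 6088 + 3475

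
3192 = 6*532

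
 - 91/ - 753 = 91/753 = 0.12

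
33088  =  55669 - 22581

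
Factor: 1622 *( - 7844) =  - 12722968   =  - 2^3*37^1 * 53^1 * 811^1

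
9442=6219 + 3223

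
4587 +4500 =9087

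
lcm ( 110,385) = 770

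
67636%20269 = 6829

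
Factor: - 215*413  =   - 88795 = - 5^1*7^1*43^1*59^1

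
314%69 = 38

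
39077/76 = 514 + 13/76 = 514.17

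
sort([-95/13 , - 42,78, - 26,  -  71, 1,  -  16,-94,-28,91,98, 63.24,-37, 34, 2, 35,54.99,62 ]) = [ - 94, -71, - 42, - 37,  -  28, - 26, - 16,-95/13,1, 2, 34,  35,54.99,62 , 63.24 , 78, 91,98]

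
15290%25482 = 15290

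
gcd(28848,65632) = 16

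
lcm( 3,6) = 6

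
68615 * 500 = 34307500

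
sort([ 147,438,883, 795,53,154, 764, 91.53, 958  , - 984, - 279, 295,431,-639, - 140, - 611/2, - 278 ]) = [-984, -639,-611/2, - 279, - 278, - 140, 53,91.53,147,154,295,431,438,764, 795, 883, 958 ]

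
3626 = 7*518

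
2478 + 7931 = 10409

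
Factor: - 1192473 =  - 3^2*37^1*3581^1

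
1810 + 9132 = 10942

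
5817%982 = 907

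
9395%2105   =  975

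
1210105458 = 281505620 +928599838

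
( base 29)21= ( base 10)59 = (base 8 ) 73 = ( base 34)1p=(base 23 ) 2d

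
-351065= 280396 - 631461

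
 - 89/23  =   - 89/23 = -  3.87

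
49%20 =9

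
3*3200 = 9600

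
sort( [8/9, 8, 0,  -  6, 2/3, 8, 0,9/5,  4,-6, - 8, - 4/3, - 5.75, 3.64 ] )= [ - 8, - 6, - 6,-5.75 ,- 4/3,0,  0,2/3, 8/9, 9/5 , 3.64,4,  8, 8] 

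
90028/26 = 3462+ 8/13 = 3462.62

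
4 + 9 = 13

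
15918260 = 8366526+7551734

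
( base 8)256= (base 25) 6O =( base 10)174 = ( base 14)C6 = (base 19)93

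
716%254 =208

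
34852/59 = 590 + 42/59 = 590.71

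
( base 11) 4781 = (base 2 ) 1100001110100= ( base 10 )6260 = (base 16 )1874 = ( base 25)A0A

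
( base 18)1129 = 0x1839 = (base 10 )6201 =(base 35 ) 526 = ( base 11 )4728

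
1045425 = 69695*15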